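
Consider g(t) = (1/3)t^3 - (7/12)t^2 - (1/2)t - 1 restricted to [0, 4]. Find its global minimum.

-31/16

g'(t) = t^2 - (7/6)t - 1/2, whose only zero in [0, 4] is t = 3/2.
Candidates: g(0) = -1,  g(3/2) = -31/16,  g(4) = 9.
Hence the absolute minimum is -31/16 at t = 3/2.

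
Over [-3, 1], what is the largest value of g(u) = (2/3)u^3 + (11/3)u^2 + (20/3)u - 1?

10

Differentiating, g'(u) = 2u^2 + (22/3)u + 20/3; which vanishes at u = -2 and u = -5/3.
Compare values at every candidate in [-3, 1]: g(-3) = -6,  g(-2) = -5,  g(-5/3) = -406/81,  g(1) = 10.
So the maximum is g(1) = 10.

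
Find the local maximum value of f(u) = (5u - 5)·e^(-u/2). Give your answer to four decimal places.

f'(u) = 5·e^(-u/2) + (5u - 5)·(-1/2)·e^(-u/2) = (-(5/2)u + 15/2)·e^(-u/2). Since e^(-u/2) > 0, the only critical point is u = 3.
f''(3) has the same sign as -5/2 < 0, so this is a local maximum.
f(3) = (10)·e^(-3/2) ≈ 2.2313.

2.2313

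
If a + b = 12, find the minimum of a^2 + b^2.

With a + b = 12, a^2 + b^2 = a^2 + (12 − a)^2.
The derivative 2a − 2(12 − a) = 4a − 24 vanishes at a = 6; second derivative 4 > 0, a minimum.
The minimum is 2·(6)^2 = 72.

72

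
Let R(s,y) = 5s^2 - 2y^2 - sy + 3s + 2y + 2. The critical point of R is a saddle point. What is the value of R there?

90/41

∂R/∂s = 10s - y + 3 = 0 and ∂R/∂y = -s - 4y + 2 = 0, so (s, y) = (-10/41, 23/41).
The Hessian has R_{ss} = 10, R_{yy} = -4, R_{sy} = -1, giving D = -41 < 0, so the point is a saddle point.
R(-10/41, 23/41) = 90/41.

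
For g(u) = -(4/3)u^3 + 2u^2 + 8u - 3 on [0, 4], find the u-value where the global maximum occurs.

Differentiating, g'(u) = -4u^2 + 4u + 8; whose only zero in [0, 4] is u = 2.
Candidates: g(0) = -3,  g(2) = 31/3,  g(4) = -73/3.
So the maximum is g(2) = 31/3.

2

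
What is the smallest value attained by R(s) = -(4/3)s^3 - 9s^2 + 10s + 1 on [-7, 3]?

Differentiating, R'(s) = -4s^2 - 18s + 10; which vanishes at s = -5 and s = 1/2.
Candidates: R(-7) = -158/3,  R(-5) = -322/3,  R(1/2) = 43/12,  R(3) = -86.
Hence the absolute minimum is -322/3 at s = -5.

-322/3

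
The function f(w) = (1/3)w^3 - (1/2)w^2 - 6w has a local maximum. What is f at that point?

22/3

f'(w) = w^2 - w - 6 = 0 at w = -2, 3.
Since f''(w) = 2w - 1, we get f''(-2) = -5 < 0 ⇒ local maximum; f''(3) = 5 > 0 ⇒ local minimum.
Thus f has its local maximum at w = -2, with value 22/3.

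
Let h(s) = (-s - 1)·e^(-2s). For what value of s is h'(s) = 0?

-1/2

By the product rule, h'(s) = (2s + 1)·e^(-2s). Since e^(-2s) > 0, the only critical point is s = -1/2.
h''(-1/2) has the same sign as 2 > 0, so this is a local minimum.
h(-1/2) = (-1/2)·e^(1) ≈ -1.3591.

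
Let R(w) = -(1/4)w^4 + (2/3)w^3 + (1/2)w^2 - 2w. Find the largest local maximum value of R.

19/12

R'(w) = -w^3 + 2w^2 + w - 2. Setting R'(w) = 0 gives w ∈ {-1, 1, 2}.
Second-derivative test with R''(w) = -3w^2 + 4w + 1: R''(-1) = -6 < 0 ⇒ local maximum; R''(1) = 2 > 0 ⇒ local minimum; R''(2) = -3 < 0 ⇒ local maximum.
So the largest local maximum value is R(-1) = 19/12.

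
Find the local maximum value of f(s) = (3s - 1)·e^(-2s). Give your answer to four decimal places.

0.2833

f'(s) = 3·e^(-2s) + (3s - 1)·(-2)·e^(-2s) = (-6s + 5)·e^(-2s). Since e^(-2s) > 0, the only critical point is s = 5/6.
f''(5/6) has the same sign as -6 < 0, so this is a local maximum.
f(5/6) = (3/2)·e^(-5/3) ≈ 0.2833.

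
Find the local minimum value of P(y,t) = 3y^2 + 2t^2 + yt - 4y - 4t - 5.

-179/23

∂P/∂y = 6y + t - 4 = 0 and ∂P/∂t = y + 4t - 4 = 0, so (y, t) = (12/23, 20/23).
The Hessian has P_{yy} = 6, P_{tt} = 4, P_{yt} = 1, giving D = 23 > 0 with P_{yy} > 0, so the point is a local minimum.
P(12/23, 20/23) = -179/23.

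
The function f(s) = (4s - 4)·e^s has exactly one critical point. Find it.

0

By the product rule, f'(s) = (4s)·e^s. Since e^s > 0, the only critical point is s = 0.
f''(0) has the same sign as 4 > 0, so this is a local minimum.
f(0) = (-4)·e^(0) ≈ -4.0000.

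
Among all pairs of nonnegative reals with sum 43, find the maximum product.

With x + y = 43, the product is P(x) = x(43 − x).
P'(x) = 43 − 2x = 0 gives x = 43/2; P'' = −2 < 0, so this is the maximum.
P = 43/2·43/2 = 1849/4.

1849/4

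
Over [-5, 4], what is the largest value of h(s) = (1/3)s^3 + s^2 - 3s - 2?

70/3

h'(s) = s^2 + 2s - 3, which vanishes at s = -3 and s = 1.
Compare values at every candidate in [-5, 4]: h(-5) = -11/3; h(-3) = 7; h(1) = -11/3; h(4) = 70/3.
The maximum over the interval is 70/3, attained at s = 4.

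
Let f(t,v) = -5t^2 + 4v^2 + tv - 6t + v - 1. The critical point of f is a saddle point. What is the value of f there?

64/81

∂f/∂t = -10t + v - 6 = 0 and ∂f/∂v = t + 8v + 1 = 0, so (t, v) = (-49/81, -4/81).
The Hessian has f_{tt} = -10, f_{vv} = 8, f_{tv} = 1, giving D = -81 < 0, so the point is a saddle point.
f(-49/81, -4/81) = 64/81.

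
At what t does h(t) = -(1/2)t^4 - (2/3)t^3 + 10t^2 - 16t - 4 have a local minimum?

1

Critical points: h'(t) = -2t^3 - 2t^2 + 20t - 16 vanishes at t = -4, 1, 2.
h''(t) = -6t^2 - 4t + 20. h''(-4) = -60 < 0 ⇒ local maximum; h''(1) = 10 > 0 ⇒ local minimum; h''(2) = -12 < 0 ⇒ local maximum.
So the local minimum value is h(1) = -67/6.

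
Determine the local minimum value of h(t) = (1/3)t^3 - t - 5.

Critical points: h'(t) = t^2 - 1 vanishes at t = -1, 1.
Second-derivative test with h''(t) = 2t: h''(-1) = -2 < 0 ⇒ local maximum; h''(1) = 2 > 0 ⇒ local minimum.
The local minimum is h(1) = -17/3.

-17/3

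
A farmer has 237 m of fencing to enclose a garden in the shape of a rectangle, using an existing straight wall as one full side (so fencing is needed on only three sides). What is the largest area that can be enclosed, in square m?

Let the sides perpendicular to the wall have length x and the parallel side y, so 2x + y = 237 and the area is A = xy = x(237 − 2x).
A'(x) = 237 − 4x = 0 gives x = 237/4, and A''(x) = −4 < 0 confirms a maximum.
Then y = 237 − 2·237/4 = 237/2 and A = 56169/8.

56169/8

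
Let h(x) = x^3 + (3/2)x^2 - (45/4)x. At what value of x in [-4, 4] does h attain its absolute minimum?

3/2

h'(x) = 3x^2 + 3x - 45/4, which vanishes at x = -5/2 and x = 3/2.
Evaluating at the critical points and endpoints: h(-4) = 5,  h(-5/2) = 175/8,  h(3/2) = -81/8,  h(4) = 43.
Hence the absolute minimum is -81/8 at x = 3/2.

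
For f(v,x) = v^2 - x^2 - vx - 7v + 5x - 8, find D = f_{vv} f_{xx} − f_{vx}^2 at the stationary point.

-5

∂f/∂v = 2v - x - 7 = 0 and ∂f/∂x = -v - 2x + 5 = 0, so (v, x) = (19/5, 3/5).
The Hessian has f_{vv} = 2, f_{xx} = -2, f_{vx} = -1, giving D = -5 < 0, so the point is a saddle point.
D = (2)·(-2) − (-1)^2 = -5.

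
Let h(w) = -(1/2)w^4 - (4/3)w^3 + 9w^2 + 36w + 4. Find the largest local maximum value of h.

h'(w) = -2w^3 - 4w^2 + 18w + 36 = 0 at w = -3, -2, 3.
h''(w) = -6w^2 - 8w + 18. h''(-3) = -12 < 0 ⇒ local maximum; h''(-2) = 10 > 0 ⇒ local minimum; h''(3) = -60 < 0 ⇒ local maximum.
Thus h has its largest local maximum at w = 3, with value 233/2.

233/2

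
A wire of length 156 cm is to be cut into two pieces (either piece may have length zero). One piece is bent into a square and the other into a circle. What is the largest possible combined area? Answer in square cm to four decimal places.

Let x be the length used for the square. Square side x/4; circle radius (156−x)/(2π).
A(x) = (x/4)² + π·((156−x)/(2π))² = x²/16 + (156−x)²/(4π) for 0 ≤ x ≤ 156. A'(x) = x/8 − (156−x)/(2π) = 0 gives x = 4·156/(π+4) ≈ 87.3755.
A'' > 0, so the interior critical point is a minimum; the maximum is at an endpoint. A(0) = 1936.5973 and A(156) = 1521.0000, so the largest area is 1936.5973.

1936.5973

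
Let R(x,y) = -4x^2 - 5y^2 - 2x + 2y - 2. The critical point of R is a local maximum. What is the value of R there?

∂R/∂x = -8x - 2 = 0 and ∂R/∂y = -10y + 2 = 0, so (x, y) = (-1/4, 1/5).
The Hessian has R_{xx} = -8, R_{yy} = -10, R_{xy} = 0, giving D = 80 > 0 with R_{xx} < 0, so the point is a local maximum.
R(-1/4, 1/5) = -31/20.

-31/20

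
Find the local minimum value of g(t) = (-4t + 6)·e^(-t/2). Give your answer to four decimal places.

g'(t) = (-4)·e^(-t/2) + (-4t + 6)·(-1/2)·e^(-t/2) = (2t - 7)·e^(-t/2). Since e^(-t/2) > 0, the only critical point is t = 7/2.
g''(7/2) has the same sign as 2 > 0, so this is a local minimum.
g(7/2) = (-8)·e^(-7/4) ≈ -1.3902.

-1.3902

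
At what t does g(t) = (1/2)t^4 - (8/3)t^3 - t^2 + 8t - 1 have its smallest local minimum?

4

g'(t) = 2t^3 - 8t^2 - 2t + 8 = 0 at t = -1, 1, 4.
Second-derivative test with g''(t) = 6t^2 - 16t - 2: g''(-1) = 20 > 0 ⇒ local minimum; g''(1) = -12 < 0 ⇒ local maximum; g''(4) = 30 > 0 ⇒ local minimum.
The smallest local minimum is g(4) = -83/3.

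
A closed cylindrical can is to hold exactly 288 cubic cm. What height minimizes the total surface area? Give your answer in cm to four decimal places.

7.1576

With radius r and height h, πr²h = 288 so h = 288/(πr²), and S(r) = 2πr² + 2πrh = 2πr² + 2·288/r.
S'(r) = 4πr − 2·288/r² = 0 ⇒ r³ = 288/(2π), so r ≈ 3.5788 and h = 2r ≈ 7.1576.
S''(r) = 4π + 4·288/r³ > 0, so this is the minimum; S ≈ 241.4216.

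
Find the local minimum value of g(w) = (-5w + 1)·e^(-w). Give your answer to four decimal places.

-1.5060

By the product rule, g'(w) = (5w - 6)·e^(-w). Since e^(-w) > 0, the only critical point is w = 6/5.
g''(6/5) has the same sign as 5 > 0, so this is a local minimum.
g(6/5) = (-5)·e^(-6/5) ≈ -1.5060.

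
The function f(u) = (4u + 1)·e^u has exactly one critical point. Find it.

-5/4

Differentiating with the product rule gives f'(u) = (4u + 5)·e^u. Since e^u > 0, the only critical point is u = -5/4.
f''(-5/4) has the same sign as 4 > 0, so this is a local minimum.
f(-5/4) = (-4)·e^(-5/4) ≈ -1.1460.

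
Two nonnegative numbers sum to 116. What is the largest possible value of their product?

3364

With x + y = 116, the product is P(x) = x(116 − x).
P'(x) = 116 − 2x = 0 gives x = 58; P'' = −2 < 0, so this is the maximum.
P = 58·58 = 3364.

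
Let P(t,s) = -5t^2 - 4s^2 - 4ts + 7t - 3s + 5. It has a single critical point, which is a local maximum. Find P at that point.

∂P/∂t = -10t - 4s + 7 = 0 and ∂P/∂s = -4t - 8s - 3 = 0, so (t, s) = (17/16, -29/32).
The Hessian has P_{tt} = -10, P_{ss} = -8, P_{ts} = -4, giving D = 64 > 0 with P_{tt} < 0, so the point is a local maximum.
P(17/16, -29/32) = 645/64.

645/64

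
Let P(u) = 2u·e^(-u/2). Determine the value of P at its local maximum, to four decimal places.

By the product rule, P'(u) = (-u + 2)·e^(-u/2). Since e^(-u/2) > 0, the only critical point is u = 2.
P''(2) has the same sign as -1 < 0, so this is a local maximum.
P(2) = (4)·e^(-1) ≈ 1.4715.

1.4715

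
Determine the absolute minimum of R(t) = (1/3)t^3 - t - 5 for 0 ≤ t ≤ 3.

R'(t) = t^2 - 1, whose only zero in [0, 3] is t = 1.
Candidates: R(0) = -5, R(1) = -17/3, R(3) = 1.
Hence the absolute minimum is -17/3 at t = 1.

-17/3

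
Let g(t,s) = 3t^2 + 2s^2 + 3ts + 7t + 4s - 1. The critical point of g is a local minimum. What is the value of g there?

-77/15

∂g/∂t = 6t + 3s + 7 = 0 and ∂g/∂s = 3t + 4s + 4 = 0, so (t, s) = (-16/15, -1/5).
The Hessian has g_{tt} = 6, g_{ss} = 4, g_{ts} = 3, giving D = 15 > 0 with g_{tt} > 0, so the point is a local minimum.
g(-16/15, -1/5) = -77/15.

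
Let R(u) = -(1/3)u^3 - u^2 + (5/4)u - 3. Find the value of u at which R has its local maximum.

R'(u) = -u^2 - 2u + 5/4 = 0 at u = -5/2, 1/2.
Second-derivative test with R''(u) = -2u - 2: R''(-5/2) = 3 > 0 ⇒ local minimum; R''(1/2) = -3 < 0 ⇒ local maximum.
So the local maximum value is R(1/2) = -8/3.

1/2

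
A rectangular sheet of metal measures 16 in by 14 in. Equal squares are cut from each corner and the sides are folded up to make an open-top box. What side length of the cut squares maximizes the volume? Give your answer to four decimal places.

With cut size x, the volume is V(x) = x(16 − 2x)(14 − 2x) for 0 < x < 7.
V'(x) = 12x^2 − 120x + 224. Setting V'(x) = 0 gives x ≈ 2.4834 (the root in (0, 7)).
V''(x) = 24x − 120 is negative there, so this is the maximum; V ≈ 247.5083.

2.4834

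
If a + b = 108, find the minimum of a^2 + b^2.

5832

With a + b = 108, a^2 + b^2 = a^2 + (108 − a)^2.
The derivative 2a − 2(108 − a) = 4a − 216 vanishes at a = 54; second derivative 4 > 0, a minimum.
The minimum is 2·(54)^2 = 5832.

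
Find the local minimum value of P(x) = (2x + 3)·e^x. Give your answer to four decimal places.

P'(x) = 2·e^x + (2x + 3)·1·e^x = (2x + 5)·e^x. Since e^x > 0, the only critical point is x = -5/2.
P''(-5/2) has the same sign as 2 > 0, so this is a local minimum.
P(-5/2) = (-2)·e^(-5/2) ≈ -0.1642.

-0.1642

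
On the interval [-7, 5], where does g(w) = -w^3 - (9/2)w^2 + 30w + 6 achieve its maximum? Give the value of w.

2

Differentiating, g'(w) = -3w^2 - 9w + 30; which vanishes at w = -5 and w = 2.
Evaluating at the critical points and endpoints: g(-7) = -163/2; g(-5) = -263/2; g(2) = 40; g(5) = -163/2.
Hence the absolute maximum is 40 at w = 2.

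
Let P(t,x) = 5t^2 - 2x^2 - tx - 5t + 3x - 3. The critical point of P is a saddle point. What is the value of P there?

-143/41

∂P/∂t = 10t - x - 5 = 0 and ∂P/∂x = -t - 4x + 3 = 0, so (t, x) = (23/41, 25/41).
The Hessian has P_{tt} = 10, P_{xx} = -4, P_{tx} = -1, giving D = -41 < 0, so the point is a saddle point.
P(23/41, 25/41) = -143/41.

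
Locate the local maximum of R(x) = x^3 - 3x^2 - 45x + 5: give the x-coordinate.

Critical points: R'(x) = 3x^2 - 6x - 45 vanishes at x = -3, 5.
Since R''(x) = 6x - 6, we get R''(-3) = -24 < 0 ⇒ local maximum; R''(5) = 24 > 0 ⇒ local minimum.
The local maximum is R(-3) = 86.

-3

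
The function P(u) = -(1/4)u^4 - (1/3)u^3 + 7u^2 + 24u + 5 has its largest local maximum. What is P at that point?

P'(u) = -u^3 - u^2 + 14u + 24 = 0 at u = -3, -2, 4.
Second-derivative test with P''(u) = -3u^2 - 2u + 14: P''(-3) = -7 < 0 ⇒ local maximum; P''(-2) = 6 > 0 ⇒ local minimum; P''(4) = -42 < 0 ⇒ local maximum.
Thus P has its largest local maximum at u = 4, with value 383/3.

383/3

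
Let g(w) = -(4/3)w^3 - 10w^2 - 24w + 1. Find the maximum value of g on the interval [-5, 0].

113/3

The derivative is -4w^2 - 20w - 24, which vanishes at w = -3 and w = -2.
Compare values at every candidate in [-5, 0]: g(-5) = 113/3; g(-3) = 19; g(-2) = 59/3; g(0) = 1.
So the maximum is g(-5) = 113/3.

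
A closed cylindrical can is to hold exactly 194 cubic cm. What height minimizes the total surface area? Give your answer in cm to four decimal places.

6.2744

With radius r and height h, πr²h = 194 so h = 194/(πr²), and S(r) = 2πr² + 2πrh = 2πr² + 2·194/r.
S'(r) = 4πr − 2·194/r² = 0 ⇒ r³ = 194/(2π), so r ≈ 3.1372 and h = 2r ≈ 6.2744.
S''(r) = 4π + 4·194/r³ > 0, so this is the minimum; S ≈ 185.5164.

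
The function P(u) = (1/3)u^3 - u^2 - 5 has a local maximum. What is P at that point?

-5

P'(u) = u^2 - 2u. Setting P'(u) = 0 gives u ∈ {0, 2}.
Second-derivative test with P''(u) = 2u - 2: P''(0) = -2 < 0 ⇒ local maximum; P''(2) = 2 > 0 ⇒ local minimum.
Thus P has its local maximum at u = 0, with value -5.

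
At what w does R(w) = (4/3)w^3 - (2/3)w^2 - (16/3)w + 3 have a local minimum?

4/3

R'(w) = 4w^2 - (4/3)w - 16/3. Setting R'(w) = 0 gives w ∈ {-1, 4/3}.
R''(w) = 8w - 4/3. R''(-1) = -28/3 < 0 ⇒ local maximum; R''(4/3) = 28/3 > 0 ⇒ local minimum.
So the local minimum value is R(4/3) = -173/81.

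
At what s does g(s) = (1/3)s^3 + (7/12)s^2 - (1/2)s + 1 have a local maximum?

-3/2

Critical points: g'(s) = s^2 + (7/6)s - 1/2 vanishes at s = -3/2, 1/3.
Since g''(s) = 2s + 7/6, we get g''(-3/2) = -11/6 < 0 ⇒ local maximum; g''(1/3) = 11/6 > 0 ⇒ local minimum.
So the local maximum value is g(-3/2) = 31/16.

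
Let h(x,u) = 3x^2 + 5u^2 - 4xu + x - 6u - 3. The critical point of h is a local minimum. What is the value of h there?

-221/44

∂h/∂x = 6x - 4u + 1 = 0 and ∂h/∂u = -4x + 10u - 6 = 0, so (x, u) = (7/22, 8/11).
The Hessian has h_{xx} = 6, h_{uu} = 10, h_{xu} = -4, giving D = 44 > 0 with h_{xx} > 0, so the point is a local minimum.
h(7/22, 8/11) = -221/44.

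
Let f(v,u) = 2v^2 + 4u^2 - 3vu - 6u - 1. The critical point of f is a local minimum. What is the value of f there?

-95/23

∂f/∂v = 4v - 3u = 0 and ∂f/∂u = -3v + 8u - 6 = 0, so (v, u) = (18/23, 24/23).
The Hessian has f_{vv} = 4, f_{uu} = 8, f_{vu} = -3, giving D = 23 > 0 with f_{vv} > 0, so the point is a local minimum.
f(18/23, 24/23) = -95/23.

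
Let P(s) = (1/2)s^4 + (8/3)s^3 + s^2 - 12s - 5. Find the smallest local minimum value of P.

Critical points: P'(s) = 2s^3 + 8s^2 + 2s - 12 vanishes at s = -3, -2, 1.
P''(s) = 6s^2 + 16s + 2. P''(-3) = 8 > 0 ⇒ local minimum; P''(-2) = -6 < 0 ⇒ local maximum; P''(1) = 24 > 0 ⇒ local minimum.
Thus P has its smallest local minimum at s = 1, with value -77/6.

-77/6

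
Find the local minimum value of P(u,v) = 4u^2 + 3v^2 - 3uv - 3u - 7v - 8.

-46/3

∂P/∂u = 8u - 3v - 3 = 0 and ∂P/∂v = -3u + 6v - 7 = 0, so (u, v) = (1, 5/3).
The Hessian has P_{uu} = 8, P_{vv} = 6, P_{uv} = -3, giving D = 39 > 0 with P_{uu} > 0, so the point is a local minimum.
P(1, 5/3) = -46/3.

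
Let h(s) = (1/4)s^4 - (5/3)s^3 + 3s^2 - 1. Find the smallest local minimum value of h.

h'(s) = s^3 - 5s^2 + 6s = 0 at s = 0, 2, 3.
Since h''(s) = 3s^2 - 10s + 6, we get h''(0) = 6 > 0 ⇒ local minimum; h''(2) = -2 < 0 ⇒ local maximum; h''(3) = 3 > 0 ⇒ local minimum.
So the smallest local minimum value is h(0) = -1.

-1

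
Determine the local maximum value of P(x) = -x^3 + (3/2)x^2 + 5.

Critical points: P'(x) = -3x^2 + 3x vanishes at x = 0, 1.
Since P''(x) = -6x + 3, we get P''(0) = 3 > 0 ⇒ local minimum; P''(1) = -3 < 0 ⇒ local maximum.
The local maximum is P(1) = 11/2.

11/2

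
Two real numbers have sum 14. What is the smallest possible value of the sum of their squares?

98

With a + b = 14, a^2 + b^2 = a^2 + (14 − a)^2.
The derivative 2a − 2(14 − a) = 4a − 28 vanishes at a = 7; second derivative 4 > 0, a minimum.
The minimum is 2·(7)^2 = 98.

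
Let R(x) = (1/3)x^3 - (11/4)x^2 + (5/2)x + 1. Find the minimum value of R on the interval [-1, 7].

R'(x) = x^2 - (11/2)x + 5/2, which vanishes at x = 1/2 and x = 5.
Compare values at every candidate in [-1, 7]: R(-1) = -55/12, R(1/2) = 77/48, R(5) = -163/12, R(7) = -23/12.
So the minimum is R(5) = -163/12.

-163/12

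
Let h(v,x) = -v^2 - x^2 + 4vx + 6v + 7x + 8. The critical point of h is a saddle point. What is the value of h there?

∂h/∂v = -2v + 4x + 6 = 0 and ∂h/∂x = 4v - 2x + 7 = 0, so (v, x) = (-10/3, -19/6).
The Hessian has h_{vv} = -2, h_{xx} = -2, h_{vx} = 4, giving D = -12 < 0, so the point is a saddle point.
h(-10/3, -19/6) = -157/12.

-157/12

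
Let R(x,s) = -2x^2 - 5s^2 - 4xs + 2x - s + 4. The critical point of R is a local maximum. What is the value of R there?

∂R/∂x = -4x - 4s + 2 = 0 and ∂R/∂s = -4x - 10s - 1 = 0, so (x, s) = (1, -1/2).
The Hessian has R_{xx} = -4, R_{ss} = -10, R_{xs} = -4, giving D = 24 > 0 with R_{xx} < 0, so the point is a local maximum.
R(1, -1/2) = 21/4.

21/4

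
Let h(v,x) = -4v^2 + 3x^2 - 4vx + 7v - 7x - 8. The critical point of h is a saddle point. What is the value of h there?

-757/64

∂h/∂v = -8v - 4x + 7 = 0 and ∂h/∂x = -4v + 6x - 7 = 0, so (v, x) = (7/32, 21/16).
The Hessian has h_{vv} = -8, h_{xx} = 6, h_{vx} = -4, giving D = -64 < 0, so the point is a saddle point.
h(7/32, 21/16) = -757/64.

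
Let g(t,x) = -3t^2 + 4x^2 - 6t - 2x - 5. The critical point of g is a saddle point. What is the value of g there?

∂g/∂t = -6t - 6 = 0 and ∂g/∂x = 8x - 2 = 0, so (t, x) = (-1, 1/4).
The Hessian has g_{tt} = -6, g_{xx} = 8, g_{tx} = 0, giving D = -48 < 0, so the point is a saddle point.
g(-1, 1/4) = -9/4.

-9/4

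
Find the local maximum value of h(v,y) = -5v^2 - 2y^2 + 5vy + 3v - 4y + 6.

∂h/∂v = -10v + 5y + 3 = 0 and ∂h/∂y = 5v - 4y - 4 = 0, so (v, y) = (-8/15, -5/3).
The Hessian has h_{vv} = -10, h_{yy} = -4, h_{vy} = 5, giving D = 15 > 0 with h_{vv} < 0, so the point is a local maximum.
h(-8/15, -5/3) = 128/15.

128/15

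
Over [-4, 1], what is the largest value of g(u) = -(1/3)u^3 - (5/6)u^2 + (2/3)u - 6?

-2/3

g'(u) = -u^2 - (5/3)u + 2/3, which vanishes at u = -2 and u = 1/3.
Compare values at every candidate in [-4, 1]: g(-4) = -2/3, g(-2) = -8, g(1/3) = -953/162, g(1) = -13/2.
So the maximum is g(-4) = -2/3.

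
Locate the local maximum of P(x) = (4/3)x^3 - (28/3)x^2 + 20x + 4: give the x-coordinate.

P'(x) = 4x^2 - (56/3)x + 20 = 0 at x = 5/3, 3.
Second-derivative test with P''(x) = 8x - 56/3: P''(5/3) = -16/3 < 0 ⇒ local maximum; P''(3) = 16/3 > 0 ⇒ local minimum.
Thus P has its local maximum at x = 5/3, with value 1424/81.

5/3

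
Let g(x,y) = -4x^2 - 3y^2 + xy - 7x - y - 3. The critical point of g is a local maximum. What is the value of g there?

∂g/∂x = -8x + y - 7 = 0 and ∂g/∂y = x - 6y - 1 = 0, so (x, y) = (-43/47, -15/47).
The Hessian has g_{xx} = -8, g_{yy} = -6, g_{xy} = 1, giving D = 47 > 0 with g_{xx} < 0, so the point is a local maximum.
g(-43/47, -15/47) = 17/47.

17/47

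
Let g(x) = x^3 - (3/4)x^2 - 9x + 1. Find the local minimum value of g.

g'(x) = 3x^2 - (3/2)x - 9. Setting g'(x) = 0 gives x ∈ {-3/2, 2}.
Second-derivative test with g''(x) = 6x - 3/2: g''(-3/2) = -21/2 < 0 ⇒ local maximum; g''(2) = 21/2 > 0 ⇒ local minimum.
Thus g has its local minimum at x = 2, with value -12.

-12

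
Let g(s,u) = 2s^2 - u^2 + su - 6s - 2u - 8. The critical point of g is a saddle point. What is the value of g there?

-112/9

∂g/∂s = 4s + u - 6 = 0 and ∂g/∂u = s - 2u - 2 = 0, so (s, u) = (14/9, -2/9).
The Hessian has g_{ss} = 4, g_{uu} = -2, g_{su} = 1, giving D = -9 < 0, so the point is a saddle point.
g(14/9, -2/9) = -112/9.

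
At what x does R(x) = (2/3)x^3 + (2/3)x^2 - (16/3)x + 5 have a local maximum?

-2

Critical points: R'(x) = 2x^2 + (4/3)x - 16/3 vanishes at x = -2, 4/3.
Since R''(x) = 4x + 4/3, we get R''(-2) = -20/3 < 0 ⇒ local maximum; R''(4/3) = 20/3 > 0 ⇒ local minimum.
So the local maximum value is R(-2) = 13.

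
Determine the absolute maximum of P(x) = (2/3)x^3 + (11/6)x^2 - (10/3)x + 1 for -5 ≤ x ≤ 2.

83/8

Differentiating, P'(x) = 2x^2 + (11/3)x - 10/3; which vanishes at x = -5/2 and x = 2/3.
Evaluating at the critical points and endpoints: P(-5) = -119/6,  P(-5/2) = 83/8,  P(2/3) = -17/81,  P(2) = 7.
The maximum over the interval is 83/8, attained at x = -5/2.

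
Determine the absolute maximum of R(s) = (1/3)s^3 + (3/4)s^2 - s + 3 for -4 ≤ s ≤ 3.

The derivative is s^2 + (3/2)s - 1, which vanishes at s = -2 and s = 1/2.
Compare values at every candidate in [-4, 3]: R(-4) = -7/3; R(-2) = 16/3; R(1/2) = 131/48; R(3) = 63/4.
So the maximum is R(3) = 63/4.

63/4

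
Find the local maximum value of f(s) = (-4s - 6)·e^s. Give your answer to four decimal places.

0.3283

f'(s) = (-4)·e^s + (-4s - 6)·1·e^s = (-4s - 10)·e^s. Since e^s > 0, the only critical point is s = -5/2.
f''(-5/2) has the same sign as -4 < 0, so this is a local maximum.
f(-5/2) = (4)·e^(-5/2) ≈ 0.3283.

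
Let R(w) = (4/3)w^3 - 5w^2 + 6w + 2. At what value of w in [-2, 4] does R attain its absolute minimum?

The derivative is 4w^2 - 10w + 6, which vanishes at w = 1 and w = 3/2.
Compare values at every candidate in [-2, 4]: R(-2) = -122/3, R(1) = 13/3, R(3/2) = 17/4, R(4) = 94/3.
So the minimum is R(-2) = -122/3.

-2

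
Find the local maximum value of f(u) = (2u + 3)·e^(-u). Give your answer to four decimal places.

By the product rule, f'(u) = (-2u - 1)·e^(-u). Since e^(-u) > 0, the only critical point is u = -1/2.
f''(-1/2) has the same sign as -2 < 0, so this is a local maximum.
f(-1/2) = (2)·e^(1/2) ≈ 3.2974.

3.2974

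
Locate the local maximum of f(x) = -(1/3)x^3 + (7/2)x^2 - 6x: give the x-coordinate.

f'(x) = -x^2 + 7x - 6. Setting f'(x) = 0 gives x ∈ {1, 6}.
Since f''(x) = -2x + 7, we get f''(1) = 5 > 0 ⇒ local minimum; f''(6) = -5 < 0 ⇒ local maximum.
The local maximum is f(6) = 18.

6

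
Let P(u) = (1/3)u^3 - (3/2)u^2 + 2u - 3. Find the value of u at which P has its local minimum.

2

P'(u) = u^2 - 3u + 2 = 0 at u = 1, 2.
Second-derivative test with P''(u) = 2u - 3: P''(1) = -1 < 0 ⇒ local maximum; P''(2) = 1 > 0 ⇒ local minimum.
The local minimum is P(2) = -7/3.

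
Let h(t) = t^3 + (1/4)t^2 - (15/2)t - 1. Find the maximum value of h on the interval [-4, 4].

h'(t) = 3t^2 + (1/2)t - 15/2, which vanishes at t = -5/3 and t = 3/2.
Candidates: h(-4) = -31, h(-5/3) = 817/108, h(3/2) = -133/16, h(4) = 37.
Hence the absolute maximum is 37 at t = 4.

37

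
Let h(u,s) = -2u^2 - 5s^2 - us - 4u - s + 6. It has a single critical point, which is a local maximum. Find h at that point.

∂h/∂u = -4u - s - 4 = 0 and ∂h/∂s = -u - 10s - 1 = 0, so (u, s) = (-1, 0).
The Hessian has h_{uu} = -4, h_{ss} = -10, h_{us} = -1, giving D = 39 > 0 with h_{uu} < 0, so the point is a local maximum.
h(-1, 0) = 8.

8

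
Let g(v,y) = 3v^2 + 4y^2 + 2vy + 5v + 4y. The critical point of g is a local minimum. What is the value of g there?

-27/11

∂g/∂v = 6v + 2y + 5 = 0 and ∂g/∂y = 2v + 8y + 4 = 0, so (v, y) = (-8/11, -7/22).
The Hessian has g_{vv} = 6, g_{yy} = 8, g_{vy} = 2, giving D = 44 > 0 with g_{vv} > 0, so the point is a local minimum.
g(-8/11, -7/22) = -27/11.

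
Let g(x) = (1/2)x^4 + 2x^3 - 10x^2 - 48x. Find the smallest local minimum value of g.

-279/2

Critical points: g'(x) = 2x^3 + 6x^2 - 20x - 48 vanishes at x = -4, -2, 3.
g''(x) = 6x^2 + 12x - 20. g''(-4) = 28 > 0 ⇒ local minimum; g''(-2) = -20 < 0 ⇒ local maximum; g''(3) = 70 > 0 ⇒ local minimum.
The smallest local minimum is g(3) = -279/2.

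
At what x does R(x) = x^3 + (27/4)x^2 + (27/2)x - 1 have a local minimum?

-3/2

R'(x) = 3x^2 + (27/2)x + 27/2 = 0 at x = -3, -3/2.
R''(x) = 6x + 27/2. R''(-3) = -9/2 < 0 ⇒ local maximum; R''(-3/2) = 9/2 > 0 ⇒ local minimum.
So the local minimum value is R(-3/2) = -151/16.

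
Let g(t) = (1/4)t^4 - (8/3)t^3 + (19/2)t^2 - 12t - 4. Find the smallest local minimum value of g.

g'(t) = t^3 - 8t^2 + 19t - 12. Setting g'(t) = 0 gives t ∈ {1, 3, 4}.
Since g''(t) = 3t^2 - 16t + 19, we get g''(1) = 6 > 0 ⇒ local minimum; g''(3) = -2 < 0 ⇒ local maximum; g''(4) = 3 > 0 ⇒ local minimum.
The smallest local minimum is g(1) = -107/12.

-107/12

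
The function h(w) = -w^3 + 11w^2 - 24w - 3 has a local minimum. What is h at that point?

-481/27

Critical points: h'(w) = -3w^2 + 22w - 24 vanishes at w = 4/3, 6.
h''(w) = -6w + 22. h''(4/3) = 14 > 0 ⇒ local minimum; h''(6) = -14 < 0 ⇒ local maximum.
The local minimum is h(4/3) = -481/27.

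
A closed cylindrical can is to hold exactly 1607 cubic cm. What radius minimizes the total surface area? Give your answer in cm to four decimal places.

With radius r and height h, πr²h = 1607 so h = 1607/(πr²), and S(r) = 2πr² + 2πrh = 2πr² + 2·1607/r.
S'(r) = 4πr − 2·1607/r² = 0 ⇒ r³ = 1607/(2π), so r ≈ 6.3476 and h = 2r ≈ 12.6953.
S''(r) = 4π + 4·1607/r³ > 0, so this is the minimum; S ≈ 759.4954.

6.3476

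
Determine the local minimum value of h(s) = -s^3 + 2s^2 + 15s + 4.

-292/27

Critical points: h'(s) = -3s^2 + 4s + 15 vanishes at s = -5/3, 3.
Since h''(s) = -6s + 4, we get h''(-5/3) = 14 > 0 ⇒ local minimum; h''(3) = -14 < 0 ⇒ local maximum.
The local minimum is h(-5/3) = -292/27.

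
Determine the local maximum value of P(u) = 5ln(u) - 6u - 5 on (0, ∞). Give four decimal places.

-10.9116

P'(u) = 5/u − 6 = 0 gives u = 5/6.
P''(u) = -5/u², which is negative for u > 0, so this is a local maximum.
P(5/6) = 5·ln(5/6) - 5 - 5 ≈ -10.9116.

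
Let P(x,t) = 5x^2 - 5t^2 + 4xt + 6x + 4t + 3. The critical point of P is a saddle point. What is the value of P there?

38/29

∂P/∂x = 10x + 4t + 6 = 0 and ∂P/∂t = 4x - 10t + 4 = 0, so (x, t) = (-19/29, 4/29).
The Hessian has P_{xx} = 10, P_{tt} = -10, P_{xt} = 4, giving D = -116 < 0, so the point is a saddle point.
P(-19/29, 4/29) = 38/29.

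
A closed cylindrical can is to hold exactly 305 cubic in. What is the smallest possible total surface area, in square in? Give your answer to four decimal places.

250.8309

With radius r and height h, πr²h = 305 so h = 305/(πr²), and S(r) = 2πr² + 2πrh = 2πr² + 2·305/r.
S'(r) = 4πr − 2·305/r² = 0 ⇒ r³ = 305/(2π), so r ≈ 3.6479 and h = 2r ≈ 7.2958.
S''(r) = 4π + 4·305/r³ > 0, so this is the minimum; S ≈ 250.8309.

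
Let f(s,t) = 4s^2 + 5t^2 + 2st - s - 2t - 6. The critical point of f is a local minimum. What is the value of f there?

∂f/∂s = 8s + 2t - 1 = 0 and ∂f/∂t = 2s + 10t - 2 = 0, so (s, t) = (3/38, 7/38).
The Hessian has f_{ss} = 8, f_{tt} = 10, f_{st} = 2, giving D = 76 > 0 with f_{ss} > 0, so the point is a local minimum.
f(3/38, 7/38) = -473/76.

-473/76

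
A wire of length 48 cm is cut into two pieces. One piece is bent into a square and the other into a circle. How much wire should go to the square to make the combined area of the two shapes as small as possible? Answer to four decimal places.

Let x be the length used for the square. Square side x/4; circle radius (48−x)/(2π).
A(x) = (x/4)² + π·((48−x)/(2π))² = x²/16 + (48−x)²/(4π) for 0 ≤ x ≤ 48. A'(x) = x/8 − (48−x)/(2π) = 0 gives x = 4·48/(π+4) ≈ 26.8848.
A'' = 1/8 + 1/(2π) > 0, so this gives the minimum combined area; x ≈ 26.8848 cm to the square.

26.8848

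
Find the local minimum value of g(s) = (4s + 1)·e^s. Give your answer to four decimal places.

By the product rule, g'(s) = (4s + 5)·e^s. Since e^s > 0, the only critical point is s = -5/4.
g''(-5/4) has the same sign as 4 > 0, so this is a local minimum.
g(-5/4) = (-4)·e^(-5/4) ≈ -1.1460.

-1.1460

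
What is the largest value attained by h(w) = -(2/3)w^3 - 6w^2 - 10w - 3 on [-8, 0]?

103/3

Differentiating, h'(w) = -2w^2 - 12w - 10; which vanishes at w = -5 and w = -1.
Evaluating at the critical points and endpoints: h(-8) = 103/3; h(-5) = -59/3; h(-1) = 5/3; h(0) = -3.
The maximum over the interval is 103/3, attained at w = -8.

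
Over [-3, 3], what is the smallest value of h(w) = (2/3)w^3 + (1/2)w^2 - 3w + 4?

-1/2

Differentiating, h'(w) = 2w^2 + w - 3; which vanishes at w = -3/2 and w = 1.
Compare values at every candidate in [-3, 3]: h(-3) = -1/2,  h(-3/2) = 59/8,  h(1) = 13/6,  h(3) = 35/2.
So the minimum is h(-3) = -1/2.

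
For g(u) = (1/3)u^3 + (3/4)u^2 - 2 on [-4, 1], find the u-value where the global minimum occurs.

g'(u) = u^2 + (3/2)u, which vanishes at u = -3/2 and u = 0.
Compare values at every candidate in [-4, 1]: g(-4) = -34/3; g(-3/2) = -23/16; g(0) = -2; g(1) = -11/12.
Hence the absolute minimum is -34/3 at u = -4.

-4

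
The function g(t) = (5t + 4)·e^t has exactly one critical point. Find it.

-9/5

By the product rule, g'(t) = (5t + 9)·e^t. Since e^t > 0, the only critical point is t = -9/5.
g''(-9/5) has the same sign as 5 > 0, so this is a local minimum.
g(-9/5) = (-5)·e^(-9/5) ≈ -0.8265.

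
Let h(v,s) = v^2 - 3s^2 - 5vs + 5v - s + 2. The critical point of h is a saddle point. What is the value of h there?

∂h/∂v = 2v - 5s + 5 = 0 and ∂h/∂s = -5v - 6s - 1 = 0, so (v, s) = (-35/37, 23/37).
The Hessian has h_{vv} = 2, h_{ss} = -6, h_{vs} = -5, giving D = -37 < 0, so the point is a saddle point.
h(-35/37, 23/37) = -25/37.

-25/37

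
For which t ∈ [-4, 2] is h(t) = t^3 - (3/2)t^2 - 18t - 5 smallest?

2

The derivative is 3t^2 - 3t - 18, whose only zero in [-4, 2] is t = -2.
Evaluating at the critical points and endpoints: h(-4) = -21; h(-2) = 17; h(2) = -39.
Hence the absolute minimum is -39 at t = 2.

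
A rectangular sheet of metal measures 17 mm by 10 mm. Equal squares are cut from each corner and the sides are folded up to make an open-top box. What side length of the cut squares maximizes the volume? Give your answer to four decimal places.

2.0336

With cut size x, the volume is V(x) = x(17 − 2x)(10 − 2x) for 0 < x < 5.
V'(x) = 12x^2 − 108x + 170. Setting V'(x) = 0 gives x ≈ 2.0336 (the root in (0, 5)).
V''(x) = 24x − 108 is negative there, so this is the maximum; V ≈ 156.0335.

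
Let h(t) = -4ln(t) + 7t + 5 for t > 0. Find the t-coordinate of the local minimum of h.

h'(t) = -4/t + 7 = 0 gives t = 4/7.
h''(t) = 4/t², which is positive for t > 0, so this is a local minimum.
h(4/7) = -4·ln(4/7) + 4 + 5 ≈ 11.2385.

4/7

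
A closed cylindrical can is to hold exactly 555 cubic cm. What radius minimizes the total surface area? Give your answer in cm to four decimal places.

4.4535

With radius r and height h, πr²h = 555 so h = 555/(πr²), and S(r) = 2πr² + 2πrh = 2πr² + 2·555/r.
S'(r) = 4πr − 2·555/r² = 0 ⇒ r³ = 555/(2π), so r ≈ 4.4535 and h = 2r ≈ 8.9071.
S''(r) = 4π + 4·555/r³ > 0, so this is the minimum; S ≈ 373.8607.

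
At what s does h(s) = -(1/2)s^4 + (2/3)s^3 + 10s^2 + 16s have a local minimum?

-1

h'(s) = -2s^3 + 2s^2 + 20s + 16 = 0 at s = -2, -1, 4.
Second-derivative test with h''(s) = -6s^2 + 4s + 20: h''(-2) = -12 < 0 ⇒ local maximum; h''(-1) = 10 > 0 ⇒ local minimum; h''(4) = -60 < 0 ⇒ local maximum.
Thus h has its local minimum at s = -1, with value -43/6.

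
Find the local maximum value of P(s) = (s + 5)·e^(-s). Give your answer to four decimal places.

Differentiating with the product rule gives P'(s) = (-s - 4)·e^(-s). Since e^(-s) > 0, the only critical point is s = -4.
P''(-4) has the same sign as -1 < 0, so this is a local maximum.
P(-4) = (1)·e^(4) ≈ 54.5982.

54.5982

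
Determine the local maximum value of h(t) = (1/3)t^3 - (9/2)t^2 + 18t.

h'(t) = t^2 - 9t + 18. Setting h'(t) = 0 gives t ∈ {3, 6}.
Since h''(t) = 2t - 9, we get h''(3) = -3 < 0 ⇒ local maximum; h''(6) = 3 > 0 ⇒ local minimum.
The local maximum is h(3) = 45/2.

45/2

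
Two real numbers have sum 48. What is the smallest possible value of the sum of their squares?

1152

With a + b = 48, a^2 + b^2 = a^2 + (48 − a)^2.
The derivative 2a − 2(48 − a) = 4a − 96 vanishes at a = 24; second derivative 4 > 0, a minimum.
The minimum is 2·(24)^2 = 1152.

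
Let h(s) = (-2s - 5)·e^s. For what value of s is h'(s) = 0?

h'(s) = (-2)·e^s + (-2s - 5)·1·e^s = (-2s - 7)·e^s. Since e^s > 0, the only critical point is s = -7/2.
h''(-7/2) has the same sign as -2 < 0, so this is a local maximum.
h(-7/2) = (2)·e^(-7/2) ≈ 0.0604.

-7/2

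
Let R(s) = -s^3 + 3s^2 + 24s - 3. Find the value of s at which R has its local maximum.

R'(s) = -3s^2 + 6s + 24 = 0 at s = -2, 4.
R''(s) = -6s + 6. R''(-2) = 18 > 0 ⇒ local minimum; R''(4) = -18 < 0 ⇒ local maximum.
So the local maximum value is R(4) = 77.

4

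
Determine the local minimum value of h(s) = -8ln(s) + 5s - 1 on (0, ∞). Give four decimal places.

3.2400

h'(s) = -8/s + 5 = 0 gives s = 8/5.
h''(s) = 8/s², which is positive for s > 0, so this is a local minimum.
h(8/5) = -8·ln(8/5) + 8 - 1 ≈ 3.2400.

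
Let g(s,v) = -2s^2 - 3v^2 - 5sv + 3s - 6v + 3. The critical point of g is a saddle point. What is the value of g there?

-186

∂g/∂s = -4s - 5v + 3 = 0 and ∂g/∂v = -5s - 6v - 6 = 0, so (s, v) = (-48, 39).
The Hessian has g_{ss} = -4, g_{vv} = -6, g_{sv} = -5, giving D = -1 < 0, so the point is a saddle point.
g(-48, 39) = -186.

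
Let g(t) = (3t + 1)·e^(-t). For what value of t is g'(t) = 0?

g'(t) = 3·e^(-t) + (3t + 1)·(-1)·e^(-t) = (-3t + 2)·e^(-t). Since e^(-t) > 0, the only critical point is t = 2/3.
g''(2/3) has the same sign as -3 < 0, so this is a local maximum.
g(2/3) = (3)·e^(-2/3) ≈ 1.5403.

2/3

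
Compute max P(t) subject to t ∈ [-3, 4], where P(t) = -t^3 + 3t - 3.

P'(t) = -3t^2 + 3, which vanishes at t = -1 and t = 1.
Evaluating at the critical points and endpoints: P(-3) = 15,  P(-1) = -5,  P(1) = -1,  P(4) = -55.
So the maximum is P(-3) = 15.

15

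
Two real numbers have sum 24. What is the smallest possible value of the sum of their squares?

With a + b = 24, a^2 + b^2 = a^2 + (24 − a)^2.
The derivative 2a − 2(24 − a) = 4a − 48 vanishes at a = 12; second derivative 4 > 0, a minimum.
The minimum is 2·(12)^2 = 288.

288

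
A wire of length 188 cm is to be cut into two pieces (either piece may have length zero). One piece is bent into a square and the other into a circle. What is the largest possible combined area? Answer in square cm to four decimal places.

2812.5862

Let x be the length used for the square. Square side x/4; circle radius (188−x)/(2π).
A(x) = (x/4)² + π·((188−x)/(2π))² = x²/16 + (188−x)²/(4π) for 0 ≤ x ≤ 188. A'(x) = x/8 − (188−x)/(2π) = 0 gives x = 4·188/(π+4) ≈ 105.2986.
A'' > 0, so the interior critical point is a minimum; the maximum is at an endpoint. A(0) = 2812.5862 and A(188) = 2209.0000, so the largest area is 2812.5862.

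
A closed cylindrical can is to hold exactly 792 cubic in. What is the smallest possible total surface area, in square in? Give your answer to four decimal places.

With radius r and height h, πr²h = 792 so h = 792/(πr²), and S(r) = 2πr² + 2πrh = 2πr² + 2·792/r.
S'(r) = 4πr − 2·792/r² = 0 ⇒ r³ = 792/(2π), so r ≈ 5.0140 and h = 2r ≈ 10.0279.
S''(r) = 4π + 4·792/r³ > 0, so this is the minimum; S ≈ 473.8759.

473.8759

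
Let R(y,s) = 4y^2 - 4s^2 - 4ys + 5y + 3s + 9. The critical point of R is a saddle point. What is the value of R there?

179/20

∂R/∂y = 8y - 4s + 5 = 0 and ∂R/∂s = -4y - 8s + 3 = 0, so (y, s) = (-7/20, 11/20).
The Hessian has R_{yy} = 8, R_{ss} = -8, R_{ys} = -4, giving D = -80 < 0, so the point is a saddle point.
R(-7/20, 11/20) = 179/20.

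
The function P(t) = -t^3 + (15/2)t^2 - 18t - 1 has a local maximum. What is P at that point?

Critical points: P'(t) = -3t^2 + 15t - 18 vanishes at t = 2, 3.
Second-derivative test with P''(t) = -6t + 15: P''(2) = 3 > 0 ⇒ local minimum; P''(3) = -3 < 0 ⇒ local maximum.
The local maximum is P(3) = -29/2.

-29/2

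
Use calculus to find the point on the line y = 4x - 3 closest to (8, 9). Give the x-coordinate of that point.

Minimize D(x)^2 = (x - 8)^2 + (4x - 12)^2.
d/dx[D^2] = 2(x - 8) + 2·4·(4x - 12) = 0 ⇒ x = 56/17.
Then y = 173/17 and the distance is √(400/17) ≈ 4.8507.

56/17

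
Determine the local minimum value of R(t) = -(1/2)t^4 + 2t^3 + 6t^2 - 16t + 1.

-15/2

R'(t) = -2t^3 + 6t^2 + 12t - 16 = 0 at t = -2, 1, 4.
Since R''(t) = -6t^2 + 12t + 12, we get R''(-2) = -36 < 0 ⇒ local maximum; R''(1) = 18 > 0 ⇒ local minimum; R''(4) = -36 < 0 ⇒ local maximum.
So the local minimum value is R(1) = -15/2.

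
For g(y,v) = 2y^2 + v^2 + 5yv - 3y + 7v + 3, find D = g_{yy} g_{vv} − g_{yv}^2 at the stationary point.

∂g/∂y = 4y + 5v - 3 = 0 and ∂g/∂v = 5y + 2v + 7 = 0, so (y, v) = (-41/17, 43/17).
The Hessian has g_{yy} = 4, g_{vv} = 2, g_{yv} = 5, giving D = -17 < 0, so the point is a saddle point.
D = (4)·(2) − (5)^2 = -17.

-17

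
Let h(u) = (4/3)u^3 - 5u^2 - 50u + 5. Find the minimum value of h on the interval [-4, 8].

-610/3

The derivative is 4u^2 - 10u - 50, which vanishes at u = -5/2 and u = 5.
Compare values at every candidate in [-4, 8]: h(-4) = 119/3; h(-5/2) = 935/12; h(5) = -610/3; h(8) = -97/3.
The minimum over the interval is -610/3, attained at u = 5.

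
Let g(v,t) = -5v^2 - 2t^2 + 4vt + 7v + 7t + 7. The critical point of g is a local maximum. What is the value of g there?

707/24

∂g/∂v = -10v + 4t + 7 = 0 and ∂g/∂t = 4v - 4t + 7 = 0, so (v, t) = (7/3, 49/12).
The Hessian has g_{vv} = -10, g_{tt} = -4, g_{vt} = 4, giving D = 24 > 0 with g_{vv} < 0, so the point is a local maximum.
g(7/3, 49/12) = 707/24.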